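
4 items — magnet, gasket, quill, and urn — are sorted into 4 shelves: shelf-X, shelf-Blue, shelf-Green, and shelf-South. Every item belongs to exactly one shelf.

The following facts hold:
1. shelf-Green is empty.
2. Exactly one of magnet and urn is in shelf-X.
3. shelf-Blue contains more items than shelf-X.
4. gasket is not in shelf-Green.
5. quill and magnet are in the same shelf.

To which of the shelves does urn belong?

urn: shelf-X

From (4): gasket ∉ shelf-Green.
(1): shelf-Green already has 0, so the rest are out.
Suppose urn ∉ shelf-X: no assignment then satisfies all the clues, so urn ∈ shelf-X.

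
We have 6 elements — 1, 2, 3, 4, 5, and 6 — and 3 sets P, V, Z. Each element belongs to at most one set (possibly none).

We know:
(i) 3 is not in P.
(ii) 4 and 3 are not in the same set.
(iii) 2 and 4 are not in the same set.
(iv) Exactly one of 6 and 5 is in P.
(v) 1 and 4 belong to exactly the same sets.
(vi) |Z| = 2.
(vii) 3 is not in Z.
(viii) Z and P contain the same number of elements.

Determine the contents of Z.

Z = {1, 4}

From (i): 3 ∉ P.
From (vii): 3 ∉ Z.
Suppose 1 ∉ Z: no assignment then satisfies all the clues, so 1 ∈ Z.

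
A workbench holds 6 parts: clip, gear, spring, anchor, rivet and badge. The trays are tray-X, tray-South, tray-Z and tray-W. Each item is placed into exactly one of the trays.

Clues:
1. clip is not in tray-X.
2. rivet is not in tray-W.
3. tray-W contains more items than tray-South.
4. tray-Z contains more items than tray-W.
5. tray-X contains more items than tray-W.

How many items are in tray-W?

1

From (1): clip ∉ tray-X.
From (2): rivet ∉ tray-W.
Suppose clip ∈ tray-South: no assignment then satisfies all the clues, so clip ∉ tray-South.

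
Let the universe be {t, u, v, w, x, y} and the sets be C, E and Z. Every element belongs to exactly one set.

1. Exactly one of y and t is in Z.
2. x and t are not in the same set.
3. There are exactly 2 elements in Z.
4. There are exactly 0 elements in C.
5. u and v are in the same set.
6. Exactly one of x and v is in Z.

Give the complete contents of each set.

C = {}; E = {t, u, v, w}; Z = {x, y}

(4): C already has 0, so the rest are out.
Suppose t ∉ E: no assignment then satisfies all the clues, so t ∈ E.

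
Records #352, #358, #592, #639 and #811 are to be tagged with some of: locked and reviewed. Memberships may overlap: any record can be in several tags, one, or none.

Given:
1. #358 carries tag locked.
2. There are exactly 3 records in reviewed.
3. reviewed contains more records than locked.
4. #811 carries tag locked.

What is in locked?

locked = {#358, #811}

From (1): #358 ∈ locked.
From (4): #811 ∈ locked.
Suppose #352 ∈ locked: no assignment then satisfies all the clues, so #352 ∉ locked.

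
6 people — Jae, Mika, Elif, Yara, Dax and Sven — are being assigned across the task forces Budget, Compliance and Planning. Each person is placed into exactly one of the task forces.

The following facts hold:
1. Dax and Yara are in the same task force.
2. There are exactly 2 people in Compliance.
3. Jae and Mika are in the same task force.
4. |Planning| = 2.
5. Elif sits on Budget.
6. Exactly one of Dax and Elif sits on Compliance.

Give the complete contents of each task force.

Budget = {Elif, Sven}; Compliance = {Dax, Yara}; Planning = {Jae, Mika}

From (5): Elif ∈ Budget.
(6) (exactly one): Dax ∈ Compliance.
(1): Yara matches Dax: Yara ∉ Budget.
(1): Yara matches Dax: Yara ∈ Compliance.
(2): Compliance already has 2, so the rest are out.
Suppose Jae ∈ Budget: no assignment then satisfies all the clues, so Jae ∉ Budget.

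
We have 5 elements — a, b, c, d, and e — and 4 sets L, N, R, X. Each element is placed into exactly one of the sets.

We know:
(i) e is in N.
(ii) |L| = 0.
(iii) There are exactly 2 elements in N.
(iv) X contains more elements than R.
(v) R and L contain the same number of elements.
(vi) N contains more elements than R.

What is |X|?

3

From (i): e ∈ N.
(ii): L already has 0, so the rest are out.
Suppose a ∈ R: no assignment then satisfies all the clues, so a ∉ R.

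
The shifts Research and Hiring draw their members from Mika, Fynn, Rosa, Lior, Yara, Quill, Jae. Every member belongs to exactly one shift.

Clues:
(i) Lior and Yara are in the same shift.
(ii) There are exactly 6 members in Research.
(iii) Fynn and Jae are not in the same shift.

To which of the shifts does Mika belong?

Mika: Research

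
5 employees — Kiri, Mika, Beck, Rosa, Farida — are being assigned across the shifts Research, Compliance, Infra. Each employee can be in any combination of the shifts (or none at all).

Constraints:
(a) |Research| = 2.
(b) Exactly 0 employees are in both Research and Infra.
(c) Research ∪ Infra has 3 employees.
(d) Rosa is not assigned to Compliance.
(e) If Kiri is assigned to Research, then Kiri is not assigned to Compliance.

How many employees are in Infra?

1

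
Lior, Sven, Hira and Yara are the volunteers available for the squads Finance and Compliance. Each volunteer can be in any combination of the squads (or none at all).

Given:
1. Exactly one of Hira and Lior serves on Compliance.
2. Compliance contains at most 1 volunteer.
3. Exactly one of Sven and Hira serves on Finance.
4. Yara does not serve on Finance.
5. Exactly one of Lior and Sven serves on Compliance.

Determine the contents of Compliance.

Compliance = {Lior}

From (4): Yara ∉ Finance.
Suppose Lior ∉ Compliance: no assignment then satisfies all the clues, so Lior ∈ Compliance.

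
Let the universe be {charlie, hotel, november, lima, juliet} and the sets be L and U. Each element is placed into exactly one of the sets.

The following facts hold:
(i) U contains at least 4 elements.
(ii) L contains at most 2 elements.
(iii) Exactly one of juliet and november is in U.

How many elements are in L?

1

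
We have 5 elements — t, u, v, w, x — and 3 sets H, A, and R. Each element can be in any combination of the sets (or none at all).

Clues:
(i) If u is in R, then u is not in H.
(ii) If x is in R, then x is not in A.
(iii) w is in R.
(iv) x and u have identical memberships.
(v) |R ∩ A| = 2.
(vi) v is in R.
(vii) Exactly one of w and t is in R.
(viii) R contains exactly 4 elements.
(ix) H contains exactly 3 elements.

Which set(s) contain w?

w: A, H, R

From (iii): w ∈ R.
From (vi): v ∈ R.
(vii) (exactly one): t ∉ R.
(viii): only 4 candidates remain for R, so all are in.
(i): u ∉ H.
(ii): x ∉ A.
(iv): x matches u: x ∉ H.
(iv): u matches x: u ∉ A.
(ix): only 3 candidates remain for H, so all are in.
Suppose w ∉ A: no assignment then satisfies all the clues, so w ∈ A.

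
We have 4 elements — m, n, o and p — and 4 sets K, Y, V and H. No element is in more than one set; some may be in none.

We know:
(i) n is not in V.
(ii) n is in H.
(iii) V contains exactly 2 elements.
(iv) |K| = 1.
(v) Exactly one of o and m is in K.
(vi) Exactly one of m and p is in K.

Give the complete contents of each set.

K = {m}; Y = {}; V = {o, p}; H = {n}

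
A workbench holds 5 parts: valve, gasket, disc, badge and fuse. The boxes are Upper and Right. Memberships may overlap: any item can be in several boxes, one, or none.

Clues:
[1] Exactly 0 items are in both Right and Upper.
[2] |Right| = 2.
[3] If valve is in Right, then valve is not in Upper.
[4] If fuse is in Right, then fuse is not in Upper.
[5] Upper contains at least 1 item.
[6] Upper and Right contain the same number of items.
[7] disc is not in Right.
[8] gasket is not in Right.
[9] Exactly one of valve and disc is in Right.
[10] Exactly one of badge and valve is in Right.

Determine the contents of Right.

From (7): disc ∉ Right.
From (8): gasket ∉ Right.
(9) (exactly one): valve ∈ Right.
(10) (exactly one): badge ∉ Right.
(2): only 2 candidates remain for Right, so all are in.
(3): valve ∉ Upper.
(4): fuse ∉ Upper.

Right = {fuse, valve}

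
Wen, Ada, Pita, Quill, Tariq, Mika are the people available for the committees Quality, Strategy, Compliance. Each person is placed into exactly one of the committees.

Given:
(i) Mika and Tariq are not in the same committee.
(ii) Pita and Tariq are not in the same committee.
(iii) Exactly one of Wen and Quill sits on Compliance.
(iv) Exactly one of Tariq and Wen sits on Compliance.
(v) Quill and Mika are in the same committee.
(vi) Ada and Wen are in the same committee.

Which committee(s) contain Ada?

Ada: Compliance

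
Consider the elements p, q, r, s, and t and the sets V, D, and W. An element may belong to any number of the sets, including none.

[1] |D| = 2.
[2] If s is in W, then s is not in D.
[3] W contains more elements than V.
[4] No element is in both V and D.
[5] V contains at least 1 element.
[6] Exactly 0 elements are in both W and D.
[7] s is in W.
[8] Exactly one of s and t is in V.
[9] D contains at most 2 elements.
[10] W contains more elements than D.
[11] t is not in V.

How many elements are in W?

3

From (7): s ∈ W.
From (11): t ∉ V.
(2): s ∉ D.
(8) (exactly one): s ∈ V.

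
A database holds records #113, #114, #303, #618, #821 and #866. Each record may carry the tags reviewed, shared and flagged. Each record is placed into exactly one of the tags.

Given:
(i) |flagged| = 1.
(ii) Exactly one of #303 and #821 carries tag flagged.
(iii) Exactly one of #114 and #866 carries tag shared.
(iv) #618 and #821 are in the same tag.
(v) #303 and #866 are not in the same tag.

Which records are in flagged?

flagged = {#303}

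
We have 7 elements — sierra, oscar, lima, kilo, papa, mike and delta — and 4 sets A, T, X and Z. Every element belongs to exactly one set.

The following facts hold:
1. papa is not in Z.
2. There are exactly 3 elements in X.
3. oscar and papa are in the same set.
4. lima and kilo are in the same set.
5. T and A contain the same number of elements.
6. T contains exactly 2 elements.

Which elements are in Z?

Z = {}

From (1): papa ∉ Z.
(3): oscar matches papa: oscar ∉ Z.
Suppose sierra ∈ Z: no assignment then satisfies all the clues, so sierra ∉ Z.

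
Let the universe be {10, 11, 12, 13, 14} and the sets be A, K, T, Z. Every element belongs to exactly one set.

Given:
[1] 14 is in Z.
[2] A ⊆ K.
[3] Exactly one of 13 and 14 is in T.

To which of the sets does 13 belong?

13: T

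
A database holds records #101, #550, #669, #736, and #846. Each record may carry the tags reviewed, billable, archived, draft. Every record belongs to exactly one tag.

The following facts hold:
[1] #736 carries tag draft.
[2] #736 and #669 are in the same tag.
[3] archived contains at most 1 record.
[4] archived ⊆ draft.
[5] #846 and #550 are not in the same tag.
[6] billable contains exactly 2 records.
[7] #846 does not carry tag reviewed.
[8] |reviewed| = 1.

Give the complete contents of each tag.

reviewed = {#550}; billable = {#101, #846}; archived = {}; draft = {#669, #736}

From (1): #736 ∈ draft.
From (7): #846 ∉ reviewed.
(2): #669 matches #736: #669 ∉ reviewed.
(2): #669 matches #736: #669 ∉ billable.
(2): #669 matches #736: #669 ∉ archived.
(2): #669 matches #736: #669 ∈ draft.
Suppose #101 ∈ reviewed: no assignment then satisfies all the clues, so #101 ∉ reviewed.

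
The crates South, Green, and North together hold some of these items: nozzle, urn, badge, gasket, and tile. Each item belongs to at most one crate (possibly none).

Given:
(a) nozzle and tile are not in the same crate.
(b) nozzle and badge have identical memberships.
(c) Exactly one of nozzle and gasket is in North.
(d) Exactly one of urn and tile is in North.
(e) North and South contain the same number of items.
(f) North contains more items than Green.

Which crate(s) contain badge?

badge: South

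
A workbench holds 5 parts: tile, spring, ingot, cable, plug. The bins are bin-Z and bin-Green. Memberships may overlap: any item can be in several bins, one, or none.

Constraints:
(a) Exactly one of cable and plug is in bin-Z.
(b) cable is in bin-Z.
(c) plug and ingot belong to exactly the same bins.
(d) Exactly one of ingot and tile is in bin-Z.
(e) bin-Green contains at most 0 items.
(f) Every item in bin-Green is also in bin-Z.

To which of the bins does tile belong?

From (b): cable ∈ bin-Z.
(a) (exactly one): plug ∉ bin-Z.
(c): ingot matches plug: ingot ∉ bin-Z.
(d) (exactly one): tile ∈ bin-Z.
(e): bin-Green already has 0, so the rest are out.

tile: bin-Z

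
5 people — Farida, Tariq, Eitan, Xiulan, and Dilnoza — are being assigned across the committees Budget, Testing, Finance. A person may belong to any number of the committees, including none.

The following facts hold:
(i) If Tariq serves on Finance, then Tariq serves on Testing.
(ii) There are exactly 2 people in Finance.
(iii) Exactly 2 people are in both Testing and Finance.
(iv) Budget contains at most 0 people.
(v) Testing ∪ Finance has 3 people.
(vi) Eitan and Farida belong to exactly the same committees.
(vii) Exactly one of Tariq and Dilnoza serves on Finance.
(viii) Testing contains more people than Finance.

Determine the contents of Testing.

Testing = {Dilnoza, Tariq, Xiulan}

(iv): Budget already has 0, so the rest are out.
Suppose Farida ∈ Testing: no assignment then satisfies all the clues, so Farida ∉ Testing.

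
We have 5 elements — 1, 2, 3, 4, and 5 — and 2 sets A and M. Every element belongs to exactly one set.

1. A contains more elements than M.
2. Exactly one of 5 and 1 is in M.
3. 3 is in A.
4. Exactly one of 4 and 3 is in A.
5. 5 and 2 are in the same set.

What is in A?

From (3): 3 ∈ A.
(4) (exactly one): 4 ∉ A.
Only one set left: 4 ∈ M.
Suppose 1 ∈ A: no assignment then satisfies all the clues, so 1 ∉ A.

A = {2, 3, 5}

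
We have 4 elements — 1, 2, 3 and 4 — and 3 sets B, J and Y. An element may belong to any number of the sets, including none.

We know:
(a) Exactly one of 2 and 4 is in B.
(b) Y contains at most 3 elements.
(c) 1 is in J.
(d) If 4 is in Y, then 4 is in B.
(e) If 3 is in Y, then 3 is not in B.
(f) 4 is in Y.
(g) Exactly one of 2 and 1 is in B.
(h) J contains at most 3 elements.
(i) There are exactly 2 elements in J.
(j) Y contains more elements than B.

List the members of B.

From (c): 1 ∈ J.
From (f): 4 ∈ Y.
(d): 4 ∈ B.
(a) (exactly one): 2 ∉ B.
(g) (exactly one): 1 ∈ B.
Suppose 3 ∈ B: no assignment then satisfies all the clues, so 3 ∉ B.

B = {1, 4}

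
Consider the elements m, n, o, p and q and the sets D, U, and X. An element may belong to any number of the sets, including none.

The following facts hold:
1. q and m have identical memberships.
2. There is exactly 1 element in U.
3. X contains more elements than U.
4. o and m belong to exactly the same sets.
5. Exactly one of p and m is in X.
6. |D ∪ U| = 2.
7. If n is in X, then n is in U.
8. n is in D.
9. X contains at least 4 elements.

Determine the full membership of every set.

D = {n, p}; U = {n}; X = {m, n, o, q}

From (8): n ∈ D.
Suppose m ∈ D: no assignment then satisfies all the clues, so m ∉ D.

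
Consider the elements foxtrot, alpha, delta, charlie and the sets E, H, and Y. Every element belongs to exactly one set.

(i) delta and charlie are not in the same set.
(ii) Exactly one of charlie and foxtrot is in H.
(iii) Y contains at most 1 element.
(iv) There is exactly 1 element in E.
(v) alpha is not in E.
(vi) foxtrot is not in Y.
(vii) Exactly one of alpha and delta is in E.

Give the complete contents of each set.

E = {delta}; H = {alpha, foxtrot}; Y = {charlie}

From (v): alpha ∉ E.
From (vi): foxtrot ∉ Y.
(vii) (exactly one): delta ∈ E.
(i): charlie ∉ E.
(iv): E already has 1, so the rest are out.
Only one set left: foxtrot ∈ H.
(ii) (exactly one): charlie ∉ H.
Only one set left: charlie ∈ Y.
(iii): Y already has 1, so the rest are out.
Only one set left: alpha ∈ H.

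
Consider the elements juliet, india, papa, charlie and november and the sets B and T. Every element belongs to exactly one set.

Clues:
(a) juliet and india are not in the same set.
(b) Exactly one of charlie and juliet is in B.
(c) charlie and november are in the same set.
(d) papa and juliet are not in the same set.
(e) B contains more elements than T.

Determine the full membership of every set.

B = {charlie, india, november, papa}; T = {juliet}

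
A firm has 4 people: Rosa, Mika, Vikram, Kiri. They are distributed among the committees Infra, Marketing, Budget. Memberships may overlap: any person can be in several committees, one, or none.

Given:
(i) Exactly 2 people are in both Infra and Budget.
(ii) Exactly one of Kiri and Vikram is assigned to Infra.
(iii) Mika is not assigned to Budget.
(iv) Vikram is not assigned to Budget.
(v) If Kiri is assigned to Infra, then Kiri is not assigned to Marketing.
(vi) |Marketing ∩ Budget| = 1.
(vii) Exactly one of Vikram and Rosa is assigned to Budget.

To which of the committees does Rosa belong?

Rosa: Budget, Infra, Marketing

From (iii): Mika ∉ Budget.
From (iv): Vikram ∉ Budget.
(vii) (exactly one): Rosa ∈ Budget.
Suppose Rosa ∉ Infra: no assignment then satisfies all the clues, so Rosa ∈ Infra.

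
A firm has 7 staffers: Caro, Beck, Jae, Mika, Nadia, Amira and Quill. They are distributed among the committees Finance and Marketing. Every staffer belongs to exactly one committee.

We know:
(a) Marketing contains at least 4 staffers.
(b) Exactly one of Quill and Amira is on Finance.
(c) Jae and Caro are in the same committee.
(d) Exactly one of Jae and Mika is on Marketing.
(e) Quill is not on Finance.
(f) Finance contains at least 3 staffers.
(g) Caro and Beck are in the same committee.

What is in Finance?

Finance = {Amira, Mika, Nadia}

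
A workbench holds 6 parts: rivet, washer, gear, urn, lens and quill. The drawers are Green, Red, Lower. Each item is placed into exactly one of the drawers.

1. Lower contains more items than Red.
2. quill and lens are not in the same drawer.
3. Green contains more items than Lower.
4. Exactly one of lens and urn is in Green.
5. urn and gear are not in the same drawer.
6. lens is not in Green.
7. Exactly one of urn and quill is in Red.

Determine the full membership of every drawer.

Green = {rivet, urn, washer}; Red = {quill}; Lower = {gear, lens}

From (6): lens ∉ Green.
(4) (exactly one): urn ∈ Green.
(5): gear ∉ Green.
(7) (exactly one): quill ∈ Red.
(2): lens ∉ Red.
Only one drawer left: lens ∈ Lower.
Suppose rivet ∉ Green: no assignment then satisfies all the clues, so rivet ∈ Green.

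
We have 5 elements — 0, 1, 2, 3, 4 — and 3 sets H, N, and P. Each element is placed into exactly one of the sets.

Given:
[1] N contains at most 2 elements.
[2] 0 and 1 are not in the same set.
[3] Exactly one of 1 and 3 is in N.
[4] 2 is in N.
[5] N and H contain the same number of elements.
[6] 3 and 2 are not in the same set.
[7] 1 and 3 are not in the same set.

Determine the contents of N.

From (4): 2 ∈ N.
(6): 3 ∉ N.
(3) (exactly one): 1 ∈ N.
(1): N already has 2, so the rest are out.

N = {1, 2}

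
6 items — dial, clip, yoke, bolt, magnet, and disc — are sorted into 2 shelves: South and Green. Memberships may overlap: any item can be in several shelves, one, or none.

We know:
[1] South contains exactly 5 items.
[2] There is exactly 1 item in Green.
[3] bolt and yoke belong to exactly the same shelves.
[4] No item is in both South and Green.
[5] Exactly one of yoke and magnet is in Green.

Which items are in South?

South = {bolt, clip, dial, disc, yoke}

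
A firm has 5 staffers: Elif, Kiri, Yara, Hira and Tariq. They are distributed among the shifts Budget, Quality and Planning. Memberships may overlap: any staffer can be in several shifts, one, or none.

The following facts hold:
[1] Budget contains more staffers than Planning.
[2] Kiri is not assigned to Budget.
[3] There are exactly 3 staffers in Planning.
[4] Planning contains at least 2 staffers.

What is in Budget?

Budget = {Elif, Hira, Tariq, Yara}

From (2): Kiri ∉ Budget.
Suppose Elif ∉ Budget: no assignment then satisfies all the clues, so Elif ∈ Budget.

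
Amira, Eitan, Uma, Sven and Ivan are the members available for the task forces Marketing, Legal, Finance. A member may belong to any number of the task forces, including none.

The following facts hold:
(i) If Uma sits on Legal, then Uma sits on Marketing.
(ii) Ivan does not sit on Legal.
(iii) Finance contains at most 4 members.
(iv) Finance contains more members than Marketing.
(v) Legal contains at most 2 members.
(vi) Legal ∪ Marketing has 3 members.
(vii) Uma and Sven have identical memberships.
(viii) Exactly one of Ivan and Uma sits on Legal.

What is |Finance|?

4

From (ii): Ivan ∉ Legal.
(viii) (exactly one): Uma ∈ Legal.
(i): Uma ∈ Marketing.
(vii): Sven matches Uma: Sven ∈ Marketing.
(vii): Sven matches Uma: Sven ∈ Legal.
(v): Legal already has 2, so the rest are out.
Suppose Uma ∉ Finance: no assignment then satisfies all the clues, so Uma ∈ Finance.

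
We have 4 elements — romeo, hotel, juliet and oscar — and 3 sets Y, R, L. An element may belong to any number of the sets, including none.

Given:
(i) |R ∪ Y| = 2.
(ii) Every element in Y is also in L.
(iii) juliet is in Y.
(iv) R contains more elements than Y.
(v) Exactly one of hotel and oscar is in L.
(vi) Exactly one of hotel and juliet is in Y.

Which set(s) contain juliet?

juliet: L, R, Y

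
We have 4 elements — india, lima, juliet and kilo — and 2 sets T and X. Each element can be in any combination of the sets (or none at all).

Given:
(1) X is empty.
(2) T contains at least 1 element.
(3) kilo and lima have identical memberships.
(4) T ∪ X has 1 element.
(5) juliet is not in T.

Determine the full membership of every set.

T = {india}; X = {}

From (5): juliet ∉ T.
(1): X already has 0, so the rest are out.
Suppose india ∉ T: no assignment then satisfies all the clues, so india ∈ T.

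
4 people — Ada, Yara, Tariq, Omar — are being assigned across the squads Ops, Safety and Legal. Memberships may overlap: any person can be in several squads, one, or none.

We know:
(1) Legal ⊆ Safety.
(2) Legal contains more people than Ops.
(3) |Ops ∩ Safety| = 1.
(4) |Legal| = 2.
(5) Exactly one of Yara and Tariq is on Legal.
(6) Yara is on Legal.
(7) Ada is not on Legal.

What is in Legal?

Legal = {Omar, Yara}

From (6): Yara ∈ Legal.
From (7): Ada ∉ Legal.
(1) with Yara ∈ Legal: Yara ∈ Safety.
(5) (exactly one): Tariq ∉ Legal.
(4): only 2 candidates remain for Legal, so all are in.
(1) with Omar ∈ Legal: Omar ∈ Safety.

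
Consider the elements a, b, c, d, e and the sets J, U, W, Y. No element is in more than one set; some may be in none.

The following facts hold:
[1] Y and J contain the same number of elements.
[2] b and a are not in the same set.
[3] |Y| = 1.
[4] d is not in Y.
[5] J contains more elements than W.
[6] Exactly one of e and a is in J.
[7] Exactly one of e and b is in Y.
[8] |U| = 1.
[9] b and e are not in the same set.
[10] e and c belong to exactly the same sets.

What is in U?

U = {d}

From (4): d ∉ Y.
Suppose a ∈ U: no assignment then satisfies all the clues, so a ∉ U.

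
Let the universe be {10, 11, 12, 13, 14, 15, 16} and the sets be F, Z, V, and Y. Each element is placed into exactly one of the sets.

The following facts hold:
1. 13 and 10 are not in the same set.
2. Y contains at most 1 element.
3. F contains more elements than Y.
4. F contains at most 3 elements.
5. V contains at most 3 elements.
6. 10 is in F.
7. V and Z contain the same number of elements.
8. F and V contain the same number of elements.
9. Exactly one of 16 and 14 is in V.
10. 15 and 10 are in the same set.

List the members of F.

F = {10, 15}

From (6): 10 ∈ F.
(1): 13 ∉ F.
(10): 15 matches 10: 15 ∈ F.
Suppose 11 ∈ F: no assignment then satisfies all the clues, so 11 ∉ F.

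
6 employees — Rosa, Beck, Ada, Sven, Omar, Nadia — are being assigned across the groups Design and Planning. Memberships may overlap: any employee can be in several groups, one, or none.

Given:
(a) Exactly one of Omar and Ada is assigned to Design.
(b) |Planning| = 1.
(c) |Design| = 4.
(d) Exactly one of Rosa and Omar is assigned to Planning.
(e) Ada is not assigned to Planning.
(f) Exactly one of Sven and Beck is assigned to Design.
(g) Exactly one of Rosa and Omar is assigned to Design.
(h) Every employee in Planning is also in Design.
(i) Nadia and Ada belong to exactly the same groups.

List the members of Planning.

Planning = {Rosa}

From (e): Ada ∉ Planning.
(i): Nadia matches Ada: Nadia ∉ Planning.
Suppose Rosa ∉ Planning: no assignment then satisfies all the clues, so Rosa ∈ Planning.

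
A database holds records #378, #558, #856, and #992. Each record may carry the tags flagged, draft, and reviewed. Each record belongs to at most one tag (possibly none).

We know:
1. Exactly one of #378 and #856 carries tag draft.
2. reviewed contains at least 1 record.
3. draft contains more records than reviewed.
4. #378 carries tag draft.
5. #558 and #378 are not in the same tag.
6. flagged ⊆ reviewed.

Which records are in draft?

draft = {#378, #992}

From (4): #378 ∈ draft.
(1) (exactly one): #856 ∉ draft.
(5): #558 ∉ draft.
Suppose #992 ∉ draft: no assignment then satisfies all the clues, so #992 ∈ draft.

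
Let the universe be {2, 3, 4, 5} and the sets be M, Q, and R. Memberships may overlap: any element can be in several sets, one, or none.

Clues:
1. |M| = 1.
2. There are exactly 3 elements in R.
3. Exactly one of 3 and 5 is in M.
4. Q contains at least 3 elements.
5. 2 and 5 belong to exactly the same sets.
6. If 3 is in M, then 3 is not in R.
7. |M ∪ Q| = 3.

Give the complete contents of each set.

M = {3}; Q = {2, 3, 5}; R = {2, 4, 5}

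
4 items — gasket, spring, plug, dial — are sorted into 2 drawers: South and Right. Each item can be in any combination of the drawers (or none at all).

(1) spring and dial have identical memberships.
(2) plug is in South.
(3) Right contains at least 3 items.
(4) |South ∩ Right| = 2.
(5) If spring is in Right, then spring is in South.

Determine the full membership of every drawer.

From (2): plug ∈ South.
Suppose gasket ∈ South: no assignment then satisfies all the clues, so gasket ∉ South.

South = {dial, plug, spring}; Right = {dial, gasket, spring}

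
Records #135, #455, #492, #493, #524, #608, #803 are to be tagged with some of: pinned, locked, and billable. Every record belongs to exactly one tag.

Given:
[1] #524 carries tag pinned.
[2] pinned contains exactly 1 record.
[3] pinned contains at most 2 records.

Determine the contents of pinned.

pinned = {#524}

From (1): #524 ∈ pinned.
(2): pinned already has 1, so the rest are out.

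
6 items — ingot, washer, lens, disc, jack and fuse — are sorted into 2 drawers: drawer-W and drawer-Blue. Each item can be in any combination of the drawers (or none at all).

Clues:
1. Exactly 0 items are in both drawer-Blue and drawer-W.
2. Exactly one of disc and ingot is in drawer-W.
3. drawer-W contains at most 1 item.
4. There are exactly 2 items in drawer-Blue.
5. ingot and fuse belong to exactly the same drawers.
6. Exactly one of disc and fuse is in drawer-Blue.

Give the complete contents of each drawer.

drawer-W = {disc}; drawer-Blue = {fuse, ingot}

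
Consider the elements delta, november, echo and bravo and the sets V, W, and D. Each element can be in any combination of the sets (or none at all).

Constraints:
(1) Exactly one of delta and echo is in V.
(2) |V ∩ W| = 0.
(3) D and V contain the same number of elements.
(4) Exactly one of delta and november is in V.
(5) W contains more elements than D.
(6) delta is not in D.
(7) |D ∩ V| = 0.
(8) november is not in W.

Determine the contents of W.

W = {bravo, echo}

From (6): delta ∉ D.
From (8): november ∉ W.
Suppose delta ∈ W: no assignment then satisfies all the clues, so delta ∉ W.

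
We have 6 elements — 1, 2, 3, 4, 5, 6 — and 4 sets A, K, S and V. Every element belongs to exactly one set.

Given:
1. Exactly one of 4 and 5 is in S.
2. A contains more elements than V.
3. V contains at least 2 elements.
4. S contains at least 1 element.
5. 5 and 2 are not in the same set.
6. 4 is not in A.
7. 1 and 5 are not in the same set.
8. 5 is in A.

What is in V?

V = {1, 2}

From (6): 4 ∉ A.
From (8): 5 ∈ A.
(1) (exactly one): 4 ∈ S.
(5): 2 ∉ A.
(7): 1 ∉ A.
Suppose 1 ∉ V: no assignment then satisfies all the clues, so 1 ∈ V.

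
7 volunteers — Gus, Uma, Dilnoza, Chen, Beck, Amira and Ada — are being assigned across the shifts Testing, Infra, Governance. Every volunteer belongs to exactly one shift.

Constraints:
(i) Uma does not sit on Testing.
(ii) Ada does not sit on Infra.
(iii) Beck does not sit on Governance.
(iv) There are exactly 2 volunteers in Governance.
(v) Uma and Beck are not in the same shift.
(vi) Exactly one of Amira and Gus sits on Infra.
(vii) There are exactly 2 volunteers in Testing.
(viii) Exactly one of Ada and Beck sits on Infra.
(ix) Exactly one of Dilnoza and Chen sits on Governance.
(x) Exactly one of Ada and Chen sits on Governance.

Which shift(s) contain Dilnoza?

Dilnoza: Infra

From (i): Uma ∉ Testing.
From (ii): Ada ∉ Infra.
From (iii): Beck ∉ Governance.
(viii) (exactly one): Beck ∈ Infra.
(v): Uma ∉ Infra.
Only one shift left: Uma ∈ Governance.
Suppose Dilnoza ∈ Testing: no assignment then satisfies all the clues, so Dilnoza ∉ Testing.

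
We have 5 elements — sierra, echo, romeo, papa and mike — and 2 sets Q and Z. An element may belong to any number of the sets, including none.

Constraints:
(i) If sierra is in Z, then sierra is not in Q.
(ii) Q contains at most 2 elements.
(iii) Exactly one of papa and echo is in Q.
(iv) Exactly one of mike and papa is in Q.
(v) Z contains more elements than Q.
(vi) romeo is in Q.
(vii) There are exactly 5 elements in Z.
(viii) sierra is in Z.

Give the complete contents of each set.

Q = {papa, romeo}; Z = {echo, mike, papa, romeo, sierra}

From (vi): romeo ∈ Q.
From (viii): sierra ∈ Z.
(i): sierra ∉ Q.
(vii): only 5 candidates remain for Z, so all are in.
Suppose echo ∈ Q: no assignment then satisfies all the clues, so echo ∉ Q.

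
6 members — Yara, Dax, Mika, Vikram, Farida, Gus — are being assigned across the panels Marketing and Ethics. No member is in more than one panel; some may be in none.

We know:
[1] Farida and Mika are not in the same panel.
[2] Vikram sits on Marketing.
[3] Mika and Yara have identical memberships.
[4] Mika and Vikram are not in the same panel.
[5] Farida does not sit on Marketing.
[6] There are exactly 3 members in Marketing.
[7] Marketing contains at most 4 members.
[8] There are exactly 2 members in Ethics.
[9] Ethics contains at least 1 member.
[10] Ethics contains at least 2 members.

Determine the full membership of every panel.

Marketing = {Dax, Gus, Vikram}; Ethics = {Mika, Yara}

From (2): Vikram ∈ Marketing.
From (5): Farida ∉ Marketing.
(4): Mika ∉ Marketing.
(3): Yara matches Mika: Yara ∉ Marketing.
(6): only 3 candidates remain for Marketing, so all are in.
Suppose Yara ∉ Ethics: no assignment then satisfies all the clues, so Yara ∈ Ethics.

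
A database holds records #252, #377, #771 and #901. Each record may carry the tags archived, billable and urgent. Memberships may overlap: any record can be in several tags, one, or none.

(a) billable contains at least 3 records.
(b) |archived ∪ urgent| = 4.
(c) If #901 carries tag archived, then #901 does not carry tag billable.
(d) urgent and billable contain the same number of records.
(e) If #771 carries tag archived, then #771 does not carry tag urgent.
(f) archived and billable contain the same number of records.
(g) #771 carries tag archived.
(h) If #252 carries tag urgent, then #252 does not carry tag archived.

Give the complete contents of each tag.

archived = {#377, #771, #901}; billable = {#252, #377, #771}; urgent = {#252, #377, #901}

From (g): #771 ∈ archived.
(e): #771 ∉ urgent.
Suppose #252 ∈ archived: no assignment then satisfies all the clues, so #252 ∉ archived.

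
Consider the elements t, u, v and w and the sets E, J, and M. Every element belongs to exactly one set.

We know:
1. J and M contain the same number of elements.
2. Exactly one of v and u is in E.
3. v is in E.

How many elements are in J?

1

From (3): v ∈ E.
(2) (exactly one): u ∉ E.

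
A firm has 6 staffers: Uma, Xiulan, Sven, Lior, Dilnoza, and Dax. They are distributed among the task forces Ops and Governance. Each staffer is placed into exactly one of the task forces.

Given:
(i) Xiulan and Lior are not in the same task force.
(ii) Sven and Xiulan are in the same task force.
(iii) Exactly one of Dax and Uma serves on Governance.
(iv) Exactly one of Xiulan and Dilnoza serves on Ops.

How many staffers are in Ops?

3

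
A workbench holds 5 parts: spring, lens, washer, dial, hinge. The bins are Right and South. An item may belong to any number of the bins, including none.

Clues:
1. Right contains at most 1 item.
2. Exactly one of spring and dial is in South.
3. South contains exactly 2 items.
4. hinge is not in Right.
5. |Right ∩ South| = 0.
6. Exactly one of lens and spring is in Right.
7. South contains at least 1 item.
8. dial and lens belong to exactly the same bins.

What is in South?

South = {dial, lens}

From (4): hinge ∉ Right.
Suppose spring ∈ South: no assignment then satisfies all the clues, so spring ∉ South.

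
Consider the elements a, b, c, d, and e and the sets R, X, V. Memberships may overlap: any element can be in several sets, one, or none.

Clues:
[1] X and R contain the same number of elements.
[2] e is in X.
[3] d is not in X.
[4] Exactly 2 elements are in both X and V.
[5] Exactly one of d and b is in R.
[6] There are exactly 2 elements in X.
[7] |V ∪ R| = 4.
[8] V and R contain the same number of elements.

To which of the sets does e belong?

e: V, X

From (2): e ∈ X.
From (3): d ∉ X.
Suppose e ∈ R: no assignment then satisfies all the clues, so e ∉ R.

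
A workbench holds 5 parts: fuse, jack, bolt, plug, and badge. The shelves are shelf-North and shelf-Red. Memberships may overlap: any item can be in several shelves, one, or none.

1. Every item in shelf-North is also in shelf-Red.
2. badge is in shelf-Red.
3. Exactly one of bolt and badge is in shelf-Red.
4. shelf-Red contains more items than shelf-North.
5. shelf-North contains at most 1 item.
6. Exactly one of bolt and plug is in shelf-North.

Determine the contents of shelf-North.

shelf-North = {plug}

From (2): badge ∈ shelf-Red.
(3) (exactly one): bolt ∉ shelf-Red.
(1) contrapositive: bolt ∉ shelf-North.
(6) (exactly one): plug ∈ shelf-North.
(1) with plug ∈ shelf-North: plug ∈ shelf-Red.
(5): shelf-North already has 1, so the rest are out.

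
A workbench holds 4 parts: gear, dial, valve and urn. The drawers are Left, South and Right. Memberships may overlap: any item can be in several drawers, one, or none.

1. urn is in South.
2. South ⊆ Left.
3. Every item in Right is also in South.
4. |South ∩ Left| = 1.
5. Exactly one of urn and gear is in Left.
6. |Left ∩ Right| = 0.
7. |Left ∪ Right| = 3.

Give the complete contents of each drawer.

Left = {dial, urn, valve}; South = {urn}; Right = {}

From (1): urn ∈ South.
(2) with urn ∈ South: urn ∈ Left.
(5) (exactly one): gear ∉ Left.
(2) contrapositive: gear ∉ South.
(3) contrapositive: gear ∉ Right.
Suppose dial ∉ Left: no assignment then satisfies all the clues, so dial ∈ Left.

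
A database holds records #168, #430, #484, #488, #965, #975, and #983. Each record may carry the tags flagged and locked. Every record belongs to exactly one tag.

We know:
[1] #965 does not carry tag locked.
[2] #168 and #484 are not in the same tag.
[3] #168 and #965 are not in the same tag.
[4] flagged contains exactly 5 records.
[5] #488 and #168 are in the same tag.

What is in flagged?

From (1): #965 ∉ locked.
Only one tag left: #965 ∈ flagged.
(3): #168 ∉ flagged.
(5): #488 matches #168: #488 ∉ flagged.
Only one tag left: #168 ∈ locked.
Only one tag left: #488 ∈ locked.
(2): #484 ∉ locked.
(4): only 5 candidates remain for flagged, so all are in.

flagged = {#430, #484, #965, #975, #983}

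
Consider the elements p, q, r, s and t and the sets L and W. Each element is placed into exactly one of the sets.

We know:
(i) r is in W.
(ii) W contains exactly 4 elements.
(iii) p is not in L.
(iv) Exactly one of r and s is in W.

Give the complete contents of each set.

L = {s}; W = {p, q, r, t}

From (i): r ∈ W.
From (iii): p ∉ L.
(iv) (exactly one): s ∉ W.
Only one set left: p ∈ W.
Only one set left: s ∈ L.
(ii): only 4 candidates remain for W, so all are in.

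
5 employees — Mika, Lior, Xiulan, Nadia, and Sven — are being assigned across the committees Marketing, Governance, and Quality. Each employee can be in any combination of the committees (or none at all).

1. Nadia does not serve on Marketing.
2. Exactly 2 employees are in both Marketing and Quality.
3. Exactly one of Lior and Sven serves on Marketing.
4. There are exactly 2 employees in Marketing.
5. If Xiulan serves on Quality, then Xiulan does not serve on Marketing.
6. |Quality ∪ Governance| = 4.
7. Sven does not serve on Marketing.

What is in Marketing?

Marketing = {Lior, Mika}

From (1): Nadia ∉ Marketing.
From (7): Sven ∉ Marketing.
(3) (exactly one): Lior ∈ Marketing.
Suppose Mika ∉ Marketing: no assignment then satisfies all the clues, so Mika ∈ Marketing.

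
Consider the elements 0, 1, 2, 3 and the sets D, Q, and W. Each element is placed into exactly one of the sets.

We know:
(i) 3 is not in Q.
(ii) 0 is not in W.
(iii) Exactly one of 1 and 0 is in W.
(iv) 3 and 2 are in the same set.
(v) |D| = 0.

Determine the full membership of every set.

D = {}; Q = {0}; W = {1, 2, 3}

From (i): 3 ∉ Q.
From (ii): 0 ∉ W.
(iii) (exactly one): 1 ∈ W.
(iv): 2 matches 3: 2 ∉ Q.
(v): D already has 0, so the rest are out.
Only one set left: 0 ∈ Q.
Only one set left: 2 ∈ W.
Only one set left: 3 ∈ W.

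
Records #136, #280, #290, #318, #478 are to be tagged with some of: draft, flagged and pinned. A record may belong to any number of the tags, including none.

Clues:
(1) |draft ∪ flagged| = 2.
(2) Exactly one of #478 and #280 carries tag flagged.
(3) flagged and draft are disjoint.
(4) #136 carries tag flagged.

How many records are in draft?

From (4): #136 ∈ flagged.
(3) (disjoint): #136 ∉ draft.
Suppose #280 ∈ draft: no assignment then satisfies all the clues, so #280 ∉ draft.

0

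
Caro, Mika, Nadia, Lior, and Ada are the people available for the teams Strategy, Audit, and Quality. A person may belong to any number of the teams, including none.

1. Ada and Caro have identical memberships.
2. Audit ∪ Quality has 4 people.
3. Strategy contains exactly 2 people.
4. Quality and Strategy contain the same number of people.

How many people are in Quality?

2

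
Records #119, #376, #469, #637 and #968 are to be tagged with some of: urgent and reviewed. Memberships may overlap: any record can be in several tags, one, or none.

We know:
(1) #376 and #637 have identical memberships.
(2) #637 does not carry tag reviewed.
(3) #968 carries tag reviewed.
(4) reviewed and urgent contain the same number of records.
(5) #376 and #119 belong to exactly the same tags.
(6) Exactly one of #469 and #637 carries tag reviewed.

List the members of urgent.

urgent = {#469, #968}

From (2): #637 ∉ reviewed.
From (3): #968 ∈ reviewed.
(1): #376 matches #637: #376 ∉ reviewed.
(5): #119 matches #376: #119 ∉ reviewed.
(6) (exactly one): #469 ∈ reviewed.
Suppose #119 ∈ urgent: no assignment then satisfies all the clues, so #119 ∉ urgent.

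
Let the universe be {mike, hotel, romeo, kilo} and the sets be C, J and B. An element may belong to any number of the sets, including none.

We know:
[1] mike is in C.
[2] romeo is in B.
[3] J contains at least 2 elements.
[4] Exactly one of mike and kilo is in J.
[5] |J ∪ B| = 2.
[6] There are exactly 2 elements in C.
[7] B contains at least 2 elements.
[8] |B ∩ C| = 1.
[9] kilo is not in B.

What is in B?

From (1): mike ∈ C.
From (2): romeo ∈ B.
From (9): kilo ∉ B.
Suppose mike ∉ B: no assignment then satisfies all the clues, so mike ∈ B.

B = {mike, romeo}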